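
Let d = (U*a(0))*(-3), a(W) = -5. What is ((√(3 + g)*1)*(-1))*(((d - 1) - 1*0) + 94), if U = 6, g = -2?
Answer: -183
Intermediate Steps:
d = 90 (d = (6*(-5))*(-3) = -30*(-3) = 90)
((√(3 + g)*1)*(-1))*(((d - 1) - 1*0) + 94) = ((√(3 - 2)*1)*(-1))*(((90 - 1) - 1*0) + 94) = ((√1*1)*(-1))*((89 + 0) + 94) = ((1*1)*(-1))*(89 + 94) = (1*(-1))*183 = -1*183 = -183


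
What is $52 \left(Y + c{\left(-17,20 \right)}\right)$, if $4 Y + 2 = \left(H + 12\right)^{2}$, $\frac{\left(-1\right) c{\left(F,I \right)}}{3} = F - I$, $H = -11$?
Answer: $5759$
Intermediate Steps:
$c{\left(F,I \right)} = - 3 F + 3 I$ ($c{\left(F,I \right)} = - 3 \left(F - I\right) = - 3 F + 3 I$)
$Y = - \frac{1}{4}$ ($Y = - \frac{1}{2} + \frac{\left(-11 + 12\right)^{2}}{4} = - \frac{1}{2} + \frac{1^{2}}{4} = - \frac{1}{2} + \frac{1}{4} \cdot 1 = - \frac{1}{2} + \frac{1}{4} = - \frac{1}{4} \approx -0.25$)
$52 \left(Y + c{\left(-17,20 \right)}\right) = 52 \left(- \frac{1}{4} + \left(\left(-3\right) \left(-17\right) + 3 \cdot 20\right)\right) = 52 \left(- \frac{1}{4} + \left(51 + 60\right)\right) = 52 \left(- \frac{1}{4} + 111\right) = 52 \cdot \frac{443}{4} = 5759$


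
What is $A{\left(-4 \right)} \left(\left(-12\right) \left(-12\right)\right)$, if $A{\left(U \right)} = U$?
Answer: $-576$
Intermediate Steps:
$A{\left(-4 \right)} \left(\left(-12\right) \left(-12\right)\right) = - 4 \left(\left(-12\right) \left(-12\right)\right) = \left(-4\right) 144 = -576$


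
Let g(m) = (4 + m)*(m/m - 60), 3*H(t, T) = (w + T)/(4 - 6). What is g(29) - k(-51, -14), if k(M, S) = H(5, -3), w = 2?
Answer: -11683/6 ≈ -1947.2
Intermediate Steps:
H(t, T) = -1/3 - T/6 (H(t, T) = ((2 + T)/(4 - 6))/3 = ((2 + T)/(-2))/3 = ((2 + T)*(-1/2))/3 = (-1 - T/2)/3 = -1/3 - T/6)
k(M, S) = 1/6 (k(M, S) = -1/3 - 1/6*(-3) = -1/3 + 1/2 = 1/6)
g(m) = -236 - 59*m (g(m) = (4 + m)*(1 - 60) = (4 + m)*(-59) = -236 - 59*m)
g(29) - k(-51, -14) = (-236 - 59*29) - 1*1/6 = (-236 - 1711) - 1/6 = -1947 - 1/6 = -11683/6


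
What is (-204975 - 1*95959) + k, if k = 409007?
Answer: 108073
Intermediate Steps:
(-204975 - 1*95959) + k = (-204975 - 1*95959) + 409007 = (-204975 - 95959) + 409007 = -300934 + 409007 = 108073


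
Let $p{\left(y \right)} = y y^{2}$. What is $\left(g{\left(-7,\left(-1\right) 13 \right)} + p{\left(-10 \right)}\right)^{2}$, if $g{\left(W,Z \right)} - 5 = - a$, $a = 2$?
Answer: $994009$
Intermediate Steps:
$g{\left(W,Z \right)} = 3$ ($g{\left(W,Z \right)} = 5 - 2 = 3$)
$p{\left(y \right)} = y^{3}$
$\left(g{\left(-7,\left(-1\right) 13 \right)} + p{\left(-10 \right)}\right)^{2} = \left(3 + \left(-10\right)^{3}\right)^{2} = \left(3 - 1000\right)^{2} = \left(-997\right)^{2} = 994009$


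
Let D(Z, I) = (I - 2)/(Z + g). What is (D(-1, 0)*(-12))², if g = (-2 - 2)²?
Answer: 64/25 ≈ 2.5600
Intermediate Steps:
g = 16 (g = (-4)² = 16)
D(Z, I) = (-2 + I)/(16 + Z) (D(Z, I) = (I - 2)/(Z + 16) = (-2 + I)/(16 + Z))
(D(-1, 0)*(-12))² = (((-2 + 0)/(16 - 1))*(-12))² = ((-2/15)*(-12))² = (((1/15)*(-2))*(-12))² = (-2/15*(-12))² = (8/5)² = 64/25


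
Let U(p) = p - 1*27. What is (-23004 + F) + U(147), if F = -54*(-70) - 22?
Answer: -19126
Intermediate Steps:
F = 3758 (F = 3780 - 22 = 3758)
U(p) = -27 + p (U(p) = p - 27 = -27 + p)
(-23004 + F) + U(147) = (-23004 + 3758) + (-27 + 147) = -19246 + 120 = -19126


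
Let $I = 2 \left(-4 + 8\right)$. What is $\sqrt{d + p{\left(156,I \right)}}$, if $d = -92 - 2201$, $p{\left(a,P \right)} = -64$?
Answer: $i \sqrt{2357} \approx 48.549 i$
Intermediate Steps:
$I = 8$ ($I = 2 \cdot 4 = 8$)
$d = -2293$ ($d = -92 - 2201 = -2293$)
$\sqrt{d + p{\left(156,I \right)}} = \sqrt{-2293 - 64} = \sqrt{-2357} = i \sqrt{2357}$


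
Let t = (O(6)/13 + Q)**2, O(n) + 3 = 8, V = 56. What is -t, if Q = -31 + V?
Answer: -108900/169 ≈ -644.38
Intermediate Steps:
O(n) = 5 (O(n) = -3 + 8 = 5)
Q = 25 (Q = -31 + 56 = 25)
t = 108900/169 (t = (5/13 + 25)**2 = (330/13)**2 = 108900/169 ≈ 644.38)
-t = -1*108900/169 = -108900/169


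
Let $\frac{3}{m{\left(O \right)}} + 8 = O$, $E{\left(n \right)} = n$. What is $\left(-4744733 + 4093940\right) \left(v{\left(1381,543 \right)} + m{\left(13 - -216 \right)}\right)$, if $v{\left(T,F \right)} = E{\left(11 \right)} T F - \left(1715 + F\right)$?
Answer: $- \frac{91234498360038}{17} \approx -5.3667 \cdot 10^{12}$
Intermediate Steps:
$v{\left(T,F \right)} = -1715 - F + 11 F T$ ($v{\left(T,F \right)} = 11 T F - \left(1715 + F\right) = 11 F T - \left(1715 + F\right) = -1715 - F + 11 F T$)
$m{\left(O \right)} = \frac{3}{-8 + O}$
$\left(-4744733 + 4093940\right) \left(v{\left(1381,543 \right)} + m{\left(13 - -216 \right)}\right) = \left(-4744733 + 4093940\right) \left(\left(-1715 - 543 + 11 \cdot 543 \cdot 1381\right) + \frac{3}{-8 + \left(13 - -216\right)}\right) = - 650793 \left(\left(-1715 - 543 + 8248713\right) + \frac{3}{-8 + \left(13 + 216\right)}\right) = - 650793 \left(8246455 + \frac{3}{-8 + 229}\right) = - 650793 \left(8246455 + \frac{3}{221}\right) = \left(-650793\right) \frac{1822466558}{221} = - \frac{91234498360038}{17}$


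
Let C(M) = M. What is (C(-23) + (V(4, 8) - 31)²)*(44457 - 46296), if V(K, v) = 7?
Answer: -1016967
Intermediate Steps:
(C(-23) + (V(4, 8) - 31)²)*(44457 - 46296) = (-23 + (7 - 31)²)*(44457 - 46296) = (-23 + (-24)²)*(-1839) = (-23 + 576)*(-1839) = 553*(-1839) = -1016967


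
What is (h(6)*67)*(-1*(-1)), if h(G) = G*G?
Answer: 2412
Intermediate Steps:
h(G) = G²
(h(6)*67)*(-1*(-1)) = (6²*67)*(-1*(-1)) = (36*67)*1 = 2412*1 = 2412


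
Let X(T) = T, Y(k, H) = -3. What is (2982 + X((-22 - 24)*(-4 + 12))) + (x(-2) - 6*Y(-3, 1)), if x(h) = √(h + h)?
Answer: 2632 + 2*I ≈ 2632.0 + 2.0*I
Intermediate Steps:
x(h) = √2*√h (x(h) = √(2*h) = √2*√h)
(2982 + X((-22 - 24)*(-4 + 12))) + (x(-2) - 6*Y(-3, 1)) = (2982 + (-22 - 24)*(-4 + 12)) + (√2*√(-2) - 6*(-3)) = (2982 - 46*8) + (√2*(I*√2) + 18) = (2982 - 368) + (2*I + 18) = 2614 + (18 + 2*I) = 2632 + 2*I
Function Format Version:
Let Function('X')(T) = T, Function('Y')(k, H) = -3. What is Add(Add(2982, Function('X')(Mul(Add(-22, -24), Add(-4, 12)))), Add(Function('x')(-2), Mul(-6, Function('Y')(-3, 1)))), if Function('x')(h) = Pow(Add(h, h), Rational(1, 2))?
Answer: Add(2632, Mul(2, I)) ≈ Add(2632.0, Mul(2.0000, I))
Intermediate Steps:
Function('x')(h) = Mul(Pow(2, Rational(1, 2)), Pow(h, Rational(1, 2))) (Function('x')(h) = Pow(Mul(2, h), Rational(1, 2)) = Mul(Pow(2, Rational(1, 2)), Pow(h, Rational(1, 2))))
Add(Add(2982, Function('X')(Mul(Add(-22, -24), Add(-4, 12)))), Add(Function('x')(-2), Mul(-6, Function('Y')(-3, 1)))) = Add(Add(2982, Mul(Add(-22, -24), Add(-4, 12))), Add(Mul(Pow(2, Rational(1, 2)), Pow(-2, Rational(1, 2))), Mul(-6, -3))) = Add(Add(2982, Mul(-46, 8)), Add(Mul(Pow(2, Rational(1, 2)), Mul(I, Pow(2, Rational(1, 2)))), 18)) = Add(Add(2982, -368), Add(Mul(2, I), 18)) = Add(2614, Add(18, Mul(2, I))) = Add(2632, Mul(2, I))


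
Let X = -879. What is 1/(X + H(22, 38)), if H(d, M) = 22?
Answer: -1/857 ≈ -0.0011669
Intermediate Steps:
1/(X + H(22, 38)) = 1/(-879 + 22) = 1/(-857) = -1/857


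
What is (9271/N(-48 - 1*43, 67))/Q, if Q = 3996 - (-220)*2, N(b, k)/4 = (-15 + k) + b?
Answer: -9271/692016 ≈ -0.013397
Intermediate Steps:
N(b, k) = -60 + 4*b + 4*k (N(b, k) = 4*((-15 + k) + b) = 4*(-15 + b + k) = -60 + 4*b + 4*k)
Q = 4436 (Q = 3996 - 1*(-440) = 3996 + 440 = 4436)
(9271/N(-48 - 1*43, 67))/Q = (9271/(-60 + 4*(-48 - 1*43) + 4*67))/4436 = (9271/(-60 + 4*(-48 - 43) + 268))*(1/4436) = (9271/(-60 + 4*(-91) + 268))*(1/4436) = (9271/(-60 - 364 + 268))*(1/4436) = (9271/(-156))*(1/4436) = (9271*(-1/156))*(1/4436) = -9271/156*1/4436 = -9271/692016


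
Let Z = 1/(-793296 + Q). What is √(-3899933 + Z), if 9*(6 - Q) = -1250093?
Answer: I*√135274676934377055290/5889517 ≈ 1974.8*I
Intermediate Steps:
Q = 1250147/9 (Q = 6 - ⅑*(-1250093) = 6 + 1250093/9 = 1250147/9 ≈ 1.3891e+5)
Z = -9/5889517 (Z = 1/(-793296 + 1250147/9) = 1/(-5889517/9) = -9/5889517 ≈ -1.5281e-6)
√(-3899933 + Z) = √(-3899933 - 9/5889517) = √(-22968721702370/5889517) = I*√135274676934377055290/5889517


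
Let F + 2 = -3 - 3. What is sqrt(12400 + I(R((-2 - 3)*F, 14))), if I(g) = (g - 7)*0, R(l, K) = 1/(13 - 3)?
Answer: 20*sqrt(31) ≈ 111.36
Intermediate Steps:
F = -8 (F = -2 + (-3 - 3) = -2 - 6 = -8)
R(l, K) = 1/10
I(g) = 0 (I(g) = (-7 + g)*0 = 0)
sqrt(12400 + I(R((-2 - 3)*F, 14))) = sqrt(12400 + 0) = sqrt(12400) = 20*sqrt(31)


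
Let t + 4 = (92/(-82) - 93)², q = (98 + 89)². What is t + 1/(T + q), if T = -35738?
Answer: 11446684052/1292689 ≈ 8854.9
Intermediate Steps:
q = 34969 (q = 187² = 34969)
t = 14885157/1681 (t = -4 + (92/(-82) - 93)² = -4 + (92*(-1/82) - 93)² = -4 + (-46/41 - 93)² = -4 + (-3859/41)² = -4 + 14891881/1681 = 14885157/1681 ≈ 8854.9)
t + 1/(T + q) = 14885157/1681 + 1/(-35738 + 34969) = 14885157/1681 + 1/(-769) = 14885157/1681 - 1/769 = 11446684052/1292689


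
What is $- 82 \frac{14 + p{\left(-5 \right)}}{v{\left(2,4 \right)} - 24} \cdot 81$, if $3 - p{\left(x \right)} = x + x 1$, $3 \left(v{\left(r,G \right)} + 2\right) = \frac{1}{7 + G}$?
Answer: $\frac{5918022}{857} \approx 6905.5$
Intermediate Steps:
$v{\left(r,G \right)} = -2 + \frac{1}{3 \left(7 + G\right)}$
$p{\left(x \right)} = 3 - 2 x$ ($p{\left(x \right)} = 3 - \left(x + x 1\right) = 3 - \left(x + x\right) = 3 - 2 x$)
$- 82 \frac{14 + p{\left(-5 \right)}}{v{\left(2,4 \right)} - 24} \cdot 81 = - 82 \frac{14 + \left(3 - -10\right)}{\frac{-41 - 24}{3 \left(7 + 4\right)} - 24} \cdot 81 = - 82 \frac{14 + \left(3 + 10\right)}{\frac{-41 - 24}{3 \cdot 11} - 24} \cdot 81 = - 82 \frac{14 + 13}{\frac{1}{3} \cdot \frac{1}{11} \left(-65\right) - 24} \cdot 81 = - 82 \frac{27}{- \frac{65}{33} - 24} \cdot 81 = - 82 \frac{27}{- \frac{857}{33}} \cdot 81 = - 82 \cdot 27 \left(- \frac{33}{857}\right) 81 = \left(-82\right) \left(- \frac{891}{857}\right) 81 = \frac{73062}{857} \cdot 81 = \frac{5918022}{857}$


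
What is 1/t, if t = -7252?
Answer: -1/7252 ≈ -0.00013789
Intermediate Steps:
1/t = 1/(-7252) = -1/7252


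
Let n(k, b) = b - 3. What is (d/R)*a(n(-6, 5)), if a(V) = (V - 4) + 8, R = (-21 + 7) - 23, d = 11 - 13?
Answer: 12/37 ≈ 0.32432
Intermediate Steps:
n(k, b) = -3 + b
d = -2
R = -37 (R = -14 - 23 = -37)
a(V) = 4 + V (a(V) = (-4 + V) + 8 = 4 + V)
(d/R)*a(n(-6, 5)) = (-2/(-37))*(4 + (-3 + 5)) = (-2*(-1/37))*(4 + 2) = (2/37)*6 = 12/37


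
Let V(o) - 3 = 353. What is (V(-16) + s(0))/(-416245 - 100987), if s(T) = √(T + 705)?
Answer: -89/129308 - √705/517232 ≈ -0.00073961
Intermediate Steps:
s(T) = √(705 + T)
V(o) = 356 (V(o) = 3 + 353 = 356)
(V(-16) + s(0))/(-416245 - 100987) = (356 + √(705 + 0))/(-416245 - 100987) = (356 + √705)/(-517232) = (356 + √705)*(-1/517232) = -89/129308 - √705/517232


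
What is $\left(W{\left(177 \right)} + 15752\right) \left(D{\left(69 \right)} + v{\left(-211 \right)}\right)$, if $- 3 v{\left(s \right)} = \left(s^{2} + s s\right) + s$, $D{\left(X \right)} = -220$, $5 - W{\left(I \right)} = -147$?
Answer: $- \frac{1423264864}{3} \approx -4.7442 \cdot 10^{8}$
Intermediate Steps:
$W{\left(I \right)} = 152$ ($W{\left(I \right)} = 5 - -147 = 5 + 147 = 152$)
$v{\left(s \right)} = - \frac{2 s^{2}}{3} - \frac{s}{3}$ ($v{\left(s \right)} = - \frac{\left(s^{2} + s s\right) + s}{3} = - \frac{\left(s^{2} + s^{2}\right) + s}{3} = - \frac{2 s^{2} + s}{3} = - \frac{s + 2 s^{2}}{3} = - \frac{2 s^{2}}{3} - \frac{s}{3}$)
$\left(W{\left(177 \right)} + 15752\right) \left(D{\left(69 \right)} + v{\left(-211 \right)}\right) = \left(152 + 15752\right) \left(-220 - - \frac{211 \left(1 + 2 \left(-211\right)\right)}{3}\right) = 15904 \left(-220 - - \frac{211 \left(1 - 422\right)}{3}\right) = 15904 \left(-220 - \left(- \frac{211}{3}\right) \left(-421\right)\right) = 15904 \left(-220 - \frac{88831}{3}\right) = 15904 \left(- \frac{89491}{3}\right) = - \frac{1423264864}{3}$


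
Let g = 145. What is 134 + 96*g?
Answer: 14054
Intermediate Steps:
134 + 96*g = 134 + 96*145 = 134 + 13920 = 14054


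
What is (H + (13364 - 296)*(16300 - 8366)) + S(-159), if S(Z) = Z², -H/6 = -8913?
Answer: 103760271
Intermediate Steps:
H = 53478 (H = -6*(-8913) = 53478)
(H + (13364 - 296)*(16300 - 8366)) + S(-159) = (53478 + (13364 - 296)*(16300 - 8366)) + (-159)² = (53478 + 13068*7934) + 25281 = (53478 + 103681512) + 25281 = 103734990 + 25281 = 103760271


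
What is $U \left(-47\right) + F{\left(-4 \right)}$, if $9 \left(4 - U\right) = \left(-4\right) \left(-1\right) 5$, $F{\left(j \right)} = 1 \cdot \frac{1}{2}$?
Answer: $- \frac{1495}{18} \approx -83.056$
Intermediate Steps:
$F{\left(j \right)} = \frac{1}{2}$ ($F{\left(j \right)} = 1 \cdot \frac{1}{2} = \frac{1}{2}$)
$U = \frac{16}{9}$ ($U = 4 - \frac{\left(-4\right) \left(-1\right) 5}{9} = 4 - \frac{4 \cdot 5}{9} = 4 - \frac{20}{9} = \frac{16}{9} \approx 1.7778$)
$U \left(-47\right) + F{\left(-4 \right)} = \frac{16}{9} \left(-47\right) + \frac{1}{2} = - \frac{752}{9} + \frac{1}{2} = - \frac{1495}{18}$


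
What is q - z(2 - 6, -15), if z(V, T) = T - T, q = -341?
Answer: -341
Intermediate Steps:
z(V, T) = 0
q - z(2 - 6, -15) = -341 - 1*0 = -341 + 0 = -341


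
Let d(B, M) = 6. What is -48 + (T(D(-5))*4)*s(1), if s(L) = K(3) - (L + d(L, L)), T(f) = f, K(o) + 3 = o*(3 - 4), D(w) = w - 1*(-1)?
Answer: 160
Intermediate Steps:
D(w) = 1 + w (D(w) = w + 1 = 1 + w)
K(o) = -3 - o (K(o) = -3 + o*(3 - 4) = -3 + o*(-1) = -3 - o)
s(L) = -12 - L (s(L) = (-3 - 1*3) - (L + 6) = (-3 - 3) - (6 + L) = -6 + (-6 - L) = -12 - L)
-48 + (T(D(-5))*4)*s(1) = -48 + ((1 - 5)*4)*(-12 - 1*1) = -48 + (-4*4)*(-12 - 1) = -48 - 16*(-13) = -48 + 208 = 160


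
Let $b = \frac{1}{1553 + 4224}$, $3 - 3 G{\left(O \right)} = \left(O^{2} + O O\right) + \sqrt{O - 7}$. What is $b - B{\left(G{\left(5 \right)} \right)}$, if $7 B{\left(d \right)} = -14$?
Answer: $\frac{11555}{5777} \approx 2.0002$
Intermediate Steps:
$G{\left(O \right)} = 1 - \frac{2 O^{2}}{3} - \frac{\sqrt{-7 + O}}{3}$ ($G{\left(O \right)} = 1 - \frac{\left(O^{2} + O O\right) + \sqrt{O - 7}}{3} = 1 - \frac{\left(O^{2} + O^{2}\right) + \sqrt{-7 + O}}{3} = 1 - \frac{2 O^{2} + \sqrt{-7 + O}}{3} = 1 - \frac{\sqrt{-7 + O} + 2 O^{2}}{3} = 1 - \left(\frac{\sqrt{-7 + O}}{3} + \frac{2 O^{2}}{3}\right) = 1 - \frac{2 O^{2}}{3} - \frac{\sqrt{-7 + O}}{3}$)
$B{\left(d \right)} = -2$ ($B{\left(d \right)} = \frac{1}{7} \left(-14\right) = -2$)
$b = \frac{1}{5777} \approx 0.0001731$
$b - B{\left(G{\left(5 \right)} \right)} = \frac{1}{5777} - -2 = \frac{1}{5777} + 2 = \frac{11555}{5777}$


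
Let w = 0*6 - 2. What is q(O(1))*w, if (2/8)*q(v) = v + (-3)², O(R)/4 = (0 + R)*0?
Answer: -72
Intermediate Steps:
O(R) = 0 (O(R) = 4*((0 + R)*0) = 4*(R*0) = 4*0 = 0)
w = -2 (w = 0 - 2 = -2)
q(v) = 36 + 4*v (q(v) = 4*(v + (-3)²) = 4*(v + 9) = 4*(9 + v) = 36 + 4*v)
q(O(1))*w = (36 + 4*0)*(-2) = (36 + 0)*(-2) = 36*(-2) = -72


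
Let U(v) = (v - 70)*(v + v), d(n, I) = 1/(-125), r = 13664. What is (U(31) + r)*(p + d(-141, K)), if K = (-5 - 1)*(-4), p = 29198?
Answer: 41045077254/125 ≈ 3.2836e+8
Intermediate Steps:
K = 24 (K = -6*(-4) = 24)
d(n, I) = -1/125
U(v) = 2*v*(-70 + v) (U(v) = (-70 + v)*(2*v) = 2*v*(-70 + v))
(U(31) + r)*(p + d(-141, K)) = (2*31*(-70 + 31) + 13664)*(29198 - 1/125) = (2*31*(-39) + 13664)*(3649749/125) = (-2418 + 13664)*(3649749/125) = 11246*(3649749/125) = 41045077254/125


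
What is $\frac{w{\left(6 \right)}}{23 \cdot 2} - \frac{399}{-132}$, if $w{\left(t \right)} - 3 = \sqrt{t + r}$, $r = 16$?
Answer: $\frac{3125}{1012} + \frac{\sqrt{22}}{46} \approx 3.1899$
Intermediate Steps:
$w{\left(t \right)} = 3 + \sqrt{16 + t}$ ($w{\left(t \right)} = 3 + \sqrt{t + 16} = 3 + \sqrt{16 + t}$)
$\frac{w{\left(6 \right)}}{23 \cdot 2} - \frac{399}{-132} = \frac{3 + \sqrt{16 + 6}}{23 \cdot 2} - \frac{399}{-132} = \frac{3 + \sqrt{22}}{46} - - \frac{133}{44} = \left(3 + \sqrt{22}\right) \frac{1}{46} + \frac{133}{44} = \left(\frac{3}{46} + \frac{\sqrt{22}}{46}\right) + \frac{133}{44} = \frac{3125}{1012} + \frac{\sqrt{22}}{46}$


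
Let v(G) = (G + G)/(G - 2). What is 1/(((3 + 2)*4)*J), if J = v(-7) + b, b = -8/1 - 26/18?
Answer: -9/1420 ≈ -0.0063380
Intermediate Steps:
b = -85/9 (b = -8*1 - 26*1/18 = -8 - 13/9 = -85/9 ≈ -9.4444)
v(G) = 2*G/(-2 + G) (v(G) = (2*G)/(-2 + G) = 2*G/(-2 + G))
J = -71/9 (J = 2*(-7)/(-2 - 7) - 85/9 = 2*(-7)/(-9) - 85/9 = 2*(-7)*(-⅑) - 85/9 = 14/9 - 85/9 = -71/9 ≈ -7.8889)
1/(((3 + 2)*4)*J) = 1/(((3 + 2)*4)*(-71/9)) = 1/((5*4)*(-71/9)) = 1/(20*(-71/9)) = 1/(-1420/9) = -9/1420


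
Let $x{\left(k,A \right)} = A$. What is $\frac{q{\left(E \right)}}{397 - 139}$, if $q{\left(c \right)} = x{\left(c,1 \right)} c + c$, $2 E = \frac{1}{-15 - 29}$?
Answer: $- \frac{1}{11352} \approx -8.809 \cdot 10^{-5}$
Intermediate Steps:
$E = - \frac{1}{88}$ ($E = \frac{1}{2 \left(-15 - 29\right)} = \frac{1}{2 \left(-44\right)} = \frac{1}{2} \left(- \frac{1}{44}\right) = - \frac{1}{88} \approx -0.011364$)
$q{\left(c \right)} = 2 c$ ($q{\left(c \right)} = 1 c + c = c + c = 2 c$)
$\frac{q{\left(E \right)}}{397 - 139} = \frac{2 \left(- \frac{1}{88}\right)}{397 - 139} = - \frac{1}{44 \left(397 - 139\right)} = - \frac{1}{44 \cdot 258} = \left(- \frac{1}{44}\right) \frac{1}{258} = - \frac{1}{11352}$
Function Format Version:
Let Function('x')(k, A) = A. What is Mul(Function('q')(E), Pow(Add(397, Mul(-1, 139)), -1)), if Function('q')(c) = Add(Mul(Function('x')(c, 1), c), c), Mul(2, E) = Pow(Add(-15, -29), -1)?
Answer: Rational(-1, 11352) ≈ -8.8090e-5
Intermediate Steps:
E = Rational(-1, 88) (E = Mul(Rational(1, 2), Pow(Add(-15, -29), -1)) = Mul(Rational(1, 2), Pow(-44, -1)) = Mul(Rational(1, 2), Rational(-1, 44)) = Rational(-1, 88) ≈ -0.011364)
Function('q')(c) = Mul(2, c) (Function('q')(c) = Add(Mul(1, c), c) = Add(c, c) = Mul(2, c))
Mul(Function('q')(E), Pow(Add(397, Mul(-1, 139)), -1)) = Mul(Mul(2, Rational(-1, 88)), Pow(Add(397, Mul(-1, 139)), -1)) = Mul(Rational(-1, 44), Pow(Add(397, -139), -1)) = Mul(Rational(-1, 44), Pow(258, -1)) = Mul(Rational(-1, 44), Rational(1, 258)) = Rational(-1, 11352)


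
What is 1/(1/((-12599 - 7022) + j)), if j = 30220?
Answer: 10599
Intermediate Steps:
1/(1/((-12599 - 7022) + j)) = 1/(1/((-12599 - 7022) + 30220)) = 1/(1/(-19621 + 30220)) = 1/(1/10599) = 10599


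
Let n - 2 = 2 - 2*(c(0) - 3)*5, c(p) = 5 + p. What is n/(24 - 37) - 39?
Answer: -491/13 ≈ -37.769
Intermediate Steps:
n = -16 (n = 2 + (2 - 2*((5 + 0) - 3)*5) = 2 + (2 - 2*(5 - 3)*5) = 2 + (2 - 2*2*5) = 2 + (2 - 4*5) = 2 + (2 - 20) = 2 - 18 = -16)
n/(24 - 37) - 39 = -16/(24 - 37) - 39 = -16/(-13) - 39 = -1/13*(-16) - 39 = 16/13 - 39 = -491/13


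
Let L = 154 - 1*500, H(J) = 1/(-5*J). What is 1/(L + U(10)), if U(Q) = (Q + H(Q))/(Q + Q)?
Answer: -1000/345501 ≈ -0.0028943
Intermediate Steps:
H(J) = -1/(5*J)
U(Q) = (Q - 1/(5*Q))/(2*Q) (U(Q) = (Q - 1/(5*Q))/(Q + Q) = (Q - 1/(5*Q))/((2*Q)) = (Q - 1/(5*Q))*(1/(2*Q)) = (Q - 1/(5*Q))/(2*Q))
L = -346 (L = 154 - 500 = -346)
1/(L + U(10)) = 1/(-346 + (½ - ⅒/10²)) = 1/(-346 + (½ - ⅒*1/100)) = 1/(-346 + (½ - 1/1000)) = 1/(-346 + 499/1000) = 1/(-345501/1000) = -1000/345501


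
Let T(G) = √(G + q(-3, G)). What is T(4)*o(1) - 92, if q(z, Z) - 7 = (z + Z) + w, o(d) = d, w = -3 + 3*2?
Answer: -92 + √15 ≈ -88.127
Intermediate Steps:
w = 3 (w = -3 + 6 = 3)
q(z, Z) = 10 + Z + z (q(z, Z) = 7 + ((z + Z) + 3) = 7 + ((Z + z) + 3) = 7 + (3 + Z + z) = 10 + Z + z)
T(G) = √(7 + 2*G) (T(G) = √(G + (10 + G - 3)) = √(G + (7 + G)) = √(7 + 2*G))
T(4)*o(1) - 92 = √(7 + 2*4)*1 - 92 = √(7 + 8)*1 - 92 = √15*1 - 92 = √15 - 92 = -92 + √15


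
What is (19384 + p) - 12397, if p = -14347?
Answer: -7360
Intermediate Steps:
(19384 + p) - 12397 = (19384 - 14347) - 12397 = 5037 - 12397 = -7360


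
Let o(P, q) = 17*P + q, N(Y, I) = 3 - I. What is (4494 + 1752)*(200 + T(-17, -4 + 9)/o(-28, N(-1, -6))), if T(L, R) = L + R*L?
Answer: 584013492/467 ≈ 1.2506e+6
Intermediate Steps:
T(L, R) = L + L*R
o(P, q) = q + 17*P
(4494 + 1752)*(200 + T(-17, -4 + 9)/o(-28, N(-1, -6))) = (4494 + 1752)*(200 + (-17*(1 + (-4 + 9)))/((3 - 1*(-6)) + 17*(-28))) = 6246*(200 + (-17*(1 + 5))/((3 + 6) - 476)) = 6246*(200 + (-17*6)/(9 - 476)) = 6246*(200 - 102/(-467)) = 6246*(200 - 102*(-1/467)) = 6246*(200 + 102/467) = 6246*(93502/467) = 584013492/467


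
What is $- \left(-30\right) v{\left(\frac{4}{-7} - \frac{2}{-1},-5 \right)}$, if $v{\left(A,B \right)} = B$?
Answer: $-150$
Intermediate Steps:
$- \left(-30\right) v{\left(\frac{4}{-7} - \frac{2}{-1},-5 \right)} = - \left(-30\right) \left(-5\right) = \left(-1\right) 150 = -150$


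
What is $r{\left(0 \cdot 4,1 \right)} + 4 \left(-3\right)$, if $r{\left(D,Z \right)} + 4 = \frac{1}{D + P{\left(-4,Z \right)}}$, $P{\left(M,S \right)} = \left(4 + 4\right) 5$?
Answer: $- \frac{639}{40} \approx -15.975$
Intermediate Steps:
$P{\left(M,S \right)} = 40$ ($P{\left(M,S \right)} = 8 \cdot 5 = 40$)
$r{\left(D,Z \right)} = -4 + \frac{1}{40 + D}$ ($r{\left(D,Z \right)} = -4 + \frac{1}{D + 40} = -4 + \frac{1}{40 + D}$)
$r{\left(0 \cdot 4,1 \right)} + 4 \left(-3\right) = \frac{-159 - 4 \cdot 0 \cdot 4}{40 + 0 \cdot 4} + 4 \left(-3\right) = \frac{-159 - 0}{40 + 0} - 12 = \frac{-159 + 0}{40} - 12 = \frac{1}{40} \left(-159\right) - 12 = - \frac{159}{40} - 12 = - \frac{639}{40}$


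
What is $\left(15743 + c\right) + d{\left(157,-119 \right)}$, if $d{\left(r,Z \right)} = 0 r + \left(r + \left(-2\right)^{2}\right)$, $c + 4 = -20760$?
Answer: $-4860$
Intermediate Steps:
$c = -20764$ ($c = -4 - 20760 = -20764$)
$d{\left(r,Z \right)} = 4 + r$ ($d{\left(r,Z \right)} = 0 + \left(r + 4\right) = 0 + \left(4 + r\right) = 4 + r$)
$\left(15743 + c\right) + d{\left(157,-119 \right)} = \left(15743 - 20764\right) + \left(4 + 157\right) = -5021 + 161 = -4860$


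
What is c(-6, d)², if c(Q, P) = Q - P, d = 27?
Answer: 1089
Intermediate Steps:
c(-6, d)² = (-6 - 1*27)² = (-6 - 27)² = (-33)² = 1089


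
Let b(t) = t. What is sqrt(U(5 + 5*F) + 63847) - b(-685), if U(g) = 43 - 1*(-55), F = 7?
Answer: 685 + 21*sqrt(145) ≈ 937.87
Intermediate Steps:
U(g) = 98 (U(g) = 43 + 55 = 98)
sqrt(U(5 + 5*F) + 63847) - b(-685) = sqrt(98 + 63847) - 1*(-685) = sqrt(63945) + 685 = 21*sqrt(145) + 685 = 685 + 21*sqrt(145)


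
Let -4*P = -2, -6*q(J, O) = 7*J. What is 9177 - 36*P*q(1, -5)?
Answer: 9198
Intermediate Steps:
q(J, O) = -7*J/6
P = ½ (P = -¼*(-2) = ½ ≈ 0.50000)
9177 - 36*P*q(1, -5) = 9177 - 36*(½)*(-7/6*1) = 9177 - 18*(-7)/6 = 9177 - 1*(-21) = 9177 + 21 = 9198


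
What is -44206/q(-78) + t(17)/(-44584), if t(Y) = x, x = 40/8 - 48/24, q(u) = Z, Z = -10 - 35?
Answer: 1970880169/2006280 ≈ 982.36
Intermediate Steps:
Z = -45
q(u) = -45
x = 3 (x = 40*(1/8) - 48*1/24 = 5 - 2 = 3)
t(Y) = 3
-44206/q(-78) + t(17)/(-44584) = -44206/(-45) + 3/(-44584) = -44206*(-1/45) + 3*(-1/44584) = 44206/45 - 3/44584 = 1970880169/2006280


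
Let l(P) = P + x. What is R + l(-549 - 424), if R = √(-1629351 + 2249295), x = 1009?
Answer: 36 + 2*√154986 ≈ 823.37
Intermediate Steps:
l(P) = 1009 + P (l(P) = P + 1009 = 1009 + P)
R = 2*√154986 (R = √619944 = 2*√154986 ≈ 787.37)
R + l(-549 - 424) = 2*√154986 + (1009 + (-549 - 424)) = 2*√154986 + (1009 - 973) = 2*√154986 + 36 = 36 + 2*√154986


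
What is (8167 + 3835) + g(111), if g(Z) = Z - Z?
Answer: 12002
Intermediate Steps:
g(Z) = 0
(8167 + 3835) + g(111) = (8167 + 3835) + 0 = 12002 + 0 = 12002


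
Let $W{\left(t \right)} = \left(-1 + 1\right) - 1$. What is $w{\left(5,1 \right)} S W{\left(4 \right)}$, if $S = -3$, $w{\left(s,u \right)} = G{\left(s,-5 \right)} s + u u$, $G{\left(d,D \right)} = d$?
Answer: $78$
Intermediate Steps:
$W{\left(t \right)} = -1$ ($W{\left(t \right)} = 0 - 1 = -1$)
$w{\left(s,u \right)} = s^{2} + u^{2}$ ($w{\left(s,u \right)} = s s + u u = s^{2} + u^{2}$)
$w{\left(5,1 \right)} S W{\left(4 \right)} = \left(5^{2} + 1^{2}\right) \left(-3\right) \left(-1\right) = \left(25 + 1\right) \left(-3\right) \left(-1\right) = 26 \left(-3\right) \left(-1\right) = \left(-78\right) \left(-1\right) = 78$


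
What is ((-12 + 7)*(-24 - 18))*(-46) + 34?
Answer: -9626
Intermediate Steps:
((-12 + 7)*(-24 - 18))*(-46) + 34 = -5*(-42)*(-46) + 34 = 210*(-46) + 34 = -9660 + 34 = -9626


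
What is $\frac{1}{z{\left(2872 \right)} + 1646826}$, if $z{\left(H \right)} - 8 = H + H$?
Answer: $\frac{1}{1652578} \approx 6.0512 \cdot 10^{-7}$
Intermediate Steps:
$z{\left(H \right)} = 8 + 2 H$ ($z{\left(H \right)} = 8 + \left(H + H\right) = 8 + 2 H$)
$\frac{1}{z{\left(2872 \right)} + 1646826} = \frac{1}{\left(8 + 2 \cdot 2872\right) + 1646826} = \frac{1}{\left(8 + 5744\right) + 1646826} = \frac{1}{5752 + 1646826} = \frac{1}{1652578}$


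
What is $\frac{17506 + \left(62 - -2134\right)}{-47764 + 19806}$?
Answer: $- \frac{9851}{13979} \approx -0.7047$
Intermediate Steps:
$\frac{17506 + \left(62 - -2134\right)}{-47764 + 19806} = \frac{17506 + \left(62 + 2134\right)}{-27958} = \left(17506 + 2196\right) \left(- \frac{1}{27958}\right) = 19702 \left(- \frac{1}{27958}\right) = - \frac{9851}{13979}$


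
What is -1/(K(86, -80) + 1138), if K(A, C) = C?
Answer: -1/1058 ≈ -0.00094518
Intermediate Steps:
-1/(K(86, -80) + 1138) = -1/(-80 + 1138) = -1/1058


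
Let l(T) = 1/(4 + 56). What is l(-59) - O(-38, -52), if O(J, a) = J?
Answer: 2281/60 ≈ 38.017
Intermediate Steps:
l(T) = 1/60
l(-59) - O(-38, -52) = 1/60 - 1*(-38) = 1/60 + 38 = 2281/60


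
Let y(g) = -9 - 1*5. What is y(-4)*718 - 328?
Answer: -10380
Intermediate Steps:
y(g) = -14 (y(g) = -9 - 5 = -14)
y(-4)*718 - 328 = -14*718 - 328 = -10052 - 328 = -10380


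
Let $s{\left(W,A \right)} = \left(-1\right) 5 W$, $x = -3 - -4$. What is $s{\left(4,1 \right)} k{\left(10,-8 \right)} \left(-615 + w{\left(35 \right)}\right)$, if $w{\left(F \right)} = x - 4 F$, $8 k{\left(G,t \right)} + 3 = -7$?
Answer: $-18850$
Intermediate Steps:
$x = 1$ ($x = -3 + 4 = 1$)
$k{\left(G,t \right)} = - \frac{5}{4}$ ($k{\left(G,t \right)} = - \frac{3}{8} + \frac{1}{8} \left(-7\right) = - \frac{3}{8} - \frac{7}{8} = - \frac{5}{4}$)
$s{\left(W,A \right)} = - 5 W$
$w{\left(F \right)} = 1 - 4 F$
$s{\left(4,1 \right)} k{\left(10,-8 \right)} \left(-615 + w{\left(35 \right)}\right) = \left(-5\right) 4 \left(- \frac{5}{4}\right) \left(-615 + \left(1 - 140\right)\right) = \left(-20\right) \left(- \frac{5}{4}\right) \left(-615 + \left(1 - 140\right)\right) = 25 \left(-615 - 139\right) = 25 \left(-754\right) = -18850$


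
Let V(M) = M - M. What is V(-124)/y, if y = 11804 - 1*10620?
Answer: 0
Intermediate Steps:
V(M) = 0
y = 1184 (y = 11804 - 10620 = 1184)
V(-124)/y = 0/1184 = 0*(1/1184) = 0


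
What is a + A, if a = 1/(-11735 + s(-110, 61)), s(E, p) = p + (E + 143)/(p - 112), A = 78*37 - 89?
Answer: 555117776/198469 ≈ 2797.0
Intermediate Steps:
A = 2797 (A = 2886 - 89 = 2797)
s(E, p) = p + (143 + E)/(-112 + p)
a = -17/198469 (a = 1/(-11735 + (143 - 110 + 61² - 112*61)/(-112 + 61)) = 1/(-11735 + (143 - 110 + 3721 - 6832)/(-51)) = 1/(-11735 - 1/51*(-3078)) = 1/(-11735 + 1026/17) = 1/(-198469/17) = -17/198469 ≈ -8.5656e-5)
a + A = -17/198469 + 2797 = 555117776/198469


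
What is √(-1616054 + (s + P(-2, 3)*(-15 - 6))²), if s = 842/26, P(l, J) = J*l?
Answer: I*√268873645/13 ≈ 1261.3*I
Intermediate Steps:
s = 421/13 (s = 842*(1/26) = 421/13 ≈ 32.385)
√(-1616054 + (s + P(-2, 3)*(-15 - 6))²) = √(-1616054 + (421/13 + (3*(-2))*(-15 - 6))²) = √(-1616054 + (421/13 - 6*(-21))²) = √(-1616054 + (421/13 + 126)²) = √(-1616054 + (2059/13)²) = √(-1616054 + 4239481/169) = √(-268873645/169) = I*√268873645/13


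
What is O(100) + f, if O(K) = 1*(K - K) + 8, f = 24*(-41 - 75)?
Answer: -2776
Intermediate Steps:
f = -2784 (f = 24*(-116) = -2784)
O(K) = 8 (O(K) = 1*0 + 8 = 0 + 8 = 8)
O(100) + f = 8 - 2784 = -2776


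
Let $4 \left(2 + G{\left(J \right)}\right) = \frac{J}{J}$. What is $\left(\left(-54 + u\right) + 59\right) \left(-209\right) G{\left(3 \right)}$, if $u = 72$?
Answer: $\frac{112651}{4} \approx 28163.0$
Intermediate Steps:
$G{\left(J \right)} = - \frac{7}{4}$ ($G{\left(J \right)} = -2 + \frac{J \frac{1}{J}}{4} = -2 + \frac{1}{4} \cdot 1 = -2 + \frac{1}{4} = - \frac{7}{4}$)
$\left(\left(-54 + u\right) + 59\right) \left(-209\right) G{\left(3 \right)} = \left(\left(-54 + 72\right) + 59\right) \left(-209\right) \left(- \frac{7}{4}\right) = \left(18 + 59\right) \left(-209\right) \left(- \frac{7}{4}\right) = 77 \left(-209\right) \left(- \frac{7}{4}\right) = \left(-16093\right) \left(- \frac{7}{4}\right) = \frac{112651}{4}$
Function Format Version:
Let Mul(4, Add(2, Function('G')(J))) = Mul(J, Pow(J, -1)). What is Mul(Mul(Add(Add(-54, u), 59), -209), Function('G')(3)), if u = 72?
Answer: Rational(112651, 4) ≈ 28163.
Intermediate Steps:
Function('G')(J) = Rational(-7, 4) (Function('G')(J) = Add(-2, Mul(Rational(1, 4), Mul(J, Pow(J, -1)))) = Add(-2, Mul(Rational(1, 4), 1)) = Add(-2, Rational(1, 4)) = Rational(-7, 4))
Mul(Mul(Add(Add(-54, u), 59), -209), Function('G')(3)) = Mul(Mul(Add(Add(-54, 72), 59), -209), Rational(-7, 4)) = Mul(Mul(Add(18, 59), -209), Rational(-7, 4)) = Mul(Mul(77, -209), Rational(-7, 4)) = Mul(-16093, Rational(-7, 4)) = Rational(112651, 4)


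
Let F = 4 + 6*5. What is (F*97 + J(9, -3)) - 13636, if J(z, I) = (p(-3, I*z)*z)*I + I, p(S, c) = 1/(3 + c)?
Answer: -82719/8 ≈ -10340.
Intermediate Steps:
F = 34 (F = 4 + 30 = 34)
J(z, I) = I + I*z/(3 + I*z) (J(z, I) = (z/(3 + I*z))*I + I = I*z/(3 + I*z) + I = I + I*z/(3 + I*z))
(F*97 + J(9, -3)) - 13636 = (34*97 - 3*(3 + 9 - 3*9)/(3 - 3*9)) - 13636 = (3298 - 3*(3 + 9 - 27)/(3 - 27)) - 13636 = (3298 - 3*(-15)/(-24)) - 13636 = (3298 - 3*(-1/24)*(-15)) - 13636 = (3298 - 15/8) - 13636 = 26369/8 - 13636 = -82719/8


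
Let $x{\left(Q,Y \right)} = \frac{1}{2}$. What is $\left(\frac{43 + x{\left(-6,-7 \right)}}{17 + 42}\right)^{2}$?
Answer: $\frac{7569}{13924} \approx 0.54359$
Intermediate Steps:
$x{\left(Q,Y \right)} = \frac{1}{2}$
$\left(\frac{43 + x{\left(-6,-7 \right)}}{17 + 42}\right)^{2} = \left(\frac{43 + \frac{1}{2}}{17 + 42}\right)^{2} = \left(\frac{87}{2 \cdot 59}\right)^{2} = \left(\frac{87}{2} \cdot \frac{1}{59}\right)^{2} = \left(\frac{87}{118}\right)^{2} = \frac{7569}{13924}$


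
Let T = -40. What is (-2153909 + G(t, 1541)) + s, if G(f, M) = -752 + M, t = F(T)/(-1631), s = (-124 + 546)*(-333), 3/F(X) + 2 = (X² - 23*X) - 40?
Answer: -2293646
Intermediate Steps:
F(X) = 3/(-42 + X² - 23*X) (F(X) = 3/(-2 + ((X² - 23*X) - 40)) = 3/(-2 + (-40 + X² - 23*X)) = 3/(-42 + X² - 23*X))
s = -140526 (s = 422*(-333) = -140526)
t = -1/1347206 (t = (3/(-42 + (-40)² - 23*(-40)))/(-1631) = (3/(-42 + 1600 + 920))*(-1/1631) = (3/2478)*(-1/1631) = (3*(1/2478))*(-1/1631) = (1/826)*(-1/1631) = -1/1347206 ≈ -7.4228e-7)
(-2153909 + G(t, 1541)) + s = (-2153909 + (-752 + 1541)) - 140526 = (-2153909 + 789) - 140526 = -2153120 - 140526 = -2293646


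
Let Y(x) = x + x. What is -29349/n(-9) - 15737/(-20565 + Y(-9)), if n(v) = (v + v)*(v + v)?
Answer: -7394959/82332 ≈ -89.819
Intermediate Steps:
Y(x) = 2*x
n(v) = 4*v**2 (n(v) = (2*v)*(2*v) = 4*v**2)
-29349/n(-9) - 15737/(-20565 + Y(-9)) = -29349/(4*(-9)**2) - 15737/(-20565 + 2*(-9)) = -29349/(4*81) - 15737/(-20565 - 18) = -29349/324 - 15737/(-20583) = -29349*1/324 - 15737*(-1/20583) = -1087/12 + 15737/20583 = -7394959/82332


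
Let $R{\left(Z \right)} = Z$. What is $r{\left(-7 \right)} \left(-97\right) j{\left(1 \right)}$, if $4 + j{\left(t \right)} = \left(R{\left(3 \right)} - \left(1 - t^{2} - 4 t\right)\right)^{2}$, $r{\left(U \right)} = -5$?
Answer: $21825$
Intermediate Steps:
$j{\left(t \right)} = -4 + \left(2 + t^{2} + 4 t\right)^{2}$ ($j{\left(t \right)} = -4 + \left(3 - \left(1 - t^{2} - 4 t\right)\right)^{2} = -4 + \left(3 + \left(-1 + t^{2} + 4 t\right)\right)^{2} = -4 + \left(2 + t^{2} + 4 t\right)^{2}$)
$r{\left(-7 \right)} \left(-97\right) j{\left(1 \right)} = \left(-5\right) \left(-97\right) \left(-4 + \left(2 + 1^{2} + 4 \cdot 1\right)^{2}\right) = 485 \left(-4 + \left(2 + 1 + 4\right)^{2}\right) = 485 \left(-4 + 7^{2}\right) = 485 \left(-4 + 49\right) = 485 \cdot 45 = 21825$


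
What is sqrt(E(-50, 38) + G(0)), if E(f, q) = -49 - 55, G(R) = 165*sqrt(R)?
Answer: 2*I*sqrt(26) ≈ 10.198*I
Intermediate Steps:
E(f, q) = -104
sqrt(E(-50, 38) + G(0)) = sqrt(-104 + 165*sqrt(0)) = sqrt(-104 + 165*0) = sqrt(-104 + 0) = sqrt(-104) = 2*I*sqrt(26)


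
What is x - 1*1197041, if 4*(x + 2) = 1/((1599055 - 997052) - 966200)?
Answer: -1743837877885/1456788 ≈ -1.1970e+6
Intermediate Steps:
x = -2913577/1456788 (x = -2 + 1/(4*((1599055 - 997052) - 966200)) = -2 + 1/(4*(602003 - 966200)) = -2 + (¼)/(-364197) = -2 + (¼)*(-1/364197) = -2 - 1/1456788 = -2913577/1456788 ≈ -2.0000)
x - 1*1197041 = -2913577/1456788 - 1*1197041 = -2913577/1456788 - 1197041 = -1743837877885/1456788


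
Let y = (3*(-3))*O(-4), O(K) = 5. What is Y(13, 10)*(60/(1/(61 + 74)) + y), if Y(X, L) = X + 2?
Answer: 120825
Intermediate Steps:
Y(X, L) = 2 + X
y = -45 (y = (3*(-3))*5 = -9*5 = -45)
Y(13, 10)*(60/(1/(61 + 74)) + y) = (2 + 13)*(60/(1/(61 + 74)) - 45) = 15*(60/(1/135) - 45) = 15*(60*135 - 45) = 15*(8100 - 45) = 15*8055 = 120825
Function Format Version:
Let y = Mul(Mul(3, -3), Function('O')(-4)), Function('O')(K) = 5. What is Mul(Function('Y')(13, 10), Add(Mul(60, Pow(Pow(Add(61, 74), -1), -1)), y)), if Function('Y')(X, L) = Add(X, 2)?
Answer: 120825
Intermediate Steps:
Function('Y')(X, L) = Add(2, X)
y = -45 (y = Mul(Mul(3, -3), 5) = Mul(-9, 5) = -45)
Mul(Function('Y')(13, 10), Add(Mul(60, Pow(Pow(Add(61, 74), -1), -1)), y)) = Mul(Add(2, 13), Add(Mul(60, Pow(Pow(Add(61, 74), -1), -1)), -45)) = Mul(15, Add(Mul(60, Pow(Pow(135, -1), -1)), -45)) = Mul(15, Add(Mul(60, Pow(Rational(1, 135), -1)), -45)) = Mul(15, Add(Mul(60, 135), -45)) = Mul(15, Add(8100, -45)) = Mul(15, 8055) = 120825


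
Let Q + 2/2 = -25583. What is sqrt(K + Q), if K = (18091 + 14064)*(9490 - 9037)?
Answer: sqrt(14540631) ≈ 3813.2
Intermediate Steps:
Q = -25584 (Q = -1 - 25583 = -25584)
K = 14566215 (K = 32155*453 = 14566215)
sqrt(K + Q) = sqrt(14566215 - 25584) = sqrt(14540631)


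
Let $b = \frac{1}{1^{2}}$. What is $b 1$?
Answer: $1$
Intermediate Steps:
$b = 1$ ($b = 1^{-1} = 1$)
$b 1 = 1 \cdot 1 = 1$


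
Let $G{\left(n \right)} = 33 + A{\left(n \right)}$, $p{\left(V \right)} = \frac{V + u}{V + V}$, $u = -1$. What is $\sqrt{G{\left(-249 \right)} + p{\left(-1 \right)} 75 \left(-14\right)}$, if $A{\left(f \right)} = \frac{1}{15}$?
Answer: $\frac{i \sqrt{228810}}{15} \approx 31.889 i$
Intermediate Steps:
$A{\left(f \right)} = \frac{1}{15}$
$p{\left(V \right)} = \frac{-1 + V}{2 V}$ ($p{\left(V \right)} = \frac{V - 1}{V + V} = \frac{-1 + V}{2 V}$)
$G{\left(n \right)} = \frac{496}{15}$ ($G{\left(n \right)} = 33 + \frac{1}{15} = \frac{496}{15}$)
$\sqrt{G{\left(-249 \right)} + p{\left(-1 \right)} 75 \left(-14\right)} = \sqrt{\frac{496}{15} + \frac{-1 - 1}{2 \left(-1\right)} 75 \left(-14\right)} = \sqrt{\frac{496}{15} + \frac{1}{2} \left(-1\right) \left(-2\right) 75 \left(-14\right)} = \sqrt{\frac{496}{15} + 1 \cdot 75 \left(-14\right)} = \sqrt{\frac{496}{15} + 75 \left(-14\right)} = \sqrt{\frac{496}{15} - 1050} = \sqrt{- \frac{15254}{15}} = \frac{i \sqrt{228810}}{15}$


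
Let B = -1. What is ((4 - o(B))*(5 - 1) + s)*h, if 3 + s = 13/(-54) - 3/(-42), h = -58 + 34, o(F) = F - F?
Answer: -19400/63 ≈ -307.94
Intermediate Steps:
o(F) = 0
h = -24
s = -599/189 (s = -3 + (13/(-54) - 3/(-42)) = -3 + (13*(-1/54) - 3*(-1/42)) = -3 + (-13/54 + 1/14) = -3 - 32/189 = -599/189 ≈ -3.1693)
((4 - o(B))*(5 - 1) + s)*h = ((4 - 1*0)*(5 - 1) - 599/189)*(-24) = ((4 + 0)*4 - 599/189)*(-24) = (4*4 - 599/189)*(-24) = (16 - 599/189)*(-24) = (2425/189)*(-24) = -19400/63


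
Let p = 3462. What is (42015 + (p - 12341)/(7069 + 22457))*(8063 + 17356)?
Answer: 284080456519/266 ≈ 1.0680e+9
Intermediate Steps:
(42015 + (p - 12341)/(7069 + 22457))*(8063 + 17356) = (42015 + (3462 - 12341)/(7069 + 22457))*(8063 + 17356) = (42015 - 8879/29526)*25419 = (1240526011/29526)*25419 = 284080456519/266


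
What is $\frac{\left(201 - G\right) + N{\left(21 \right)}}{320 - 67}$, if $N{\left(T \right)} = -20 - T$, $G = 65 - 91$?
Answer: $\frac{186}{253} \approx 0.73518$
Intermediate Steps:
$G = -26$ ($G = 65 - 91 = -26$)
$\frac{\left(201 - G\right) + N{\left(21 \right)}}{320 - 67} = \frac{\left(201 - -26\right) - 41}{320 - 67} = \frac{\left(201 + 26\right) - 41}{253} = \left(227 - 41\right) \frac{1}{253} = 186 \cdot \frac{1}{253} = \frac{186}{253}$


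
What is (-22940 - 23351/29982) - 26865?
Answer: -78593519/1578 ≈ -49806.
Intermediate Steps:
(-22940 - 23351/29982) - 26865 = (-22940 - 1*1229/1578) - 26865 = (-22940 - 1229/1578) - 26865 = -36200549/1578 - 26865 = -78593519/1578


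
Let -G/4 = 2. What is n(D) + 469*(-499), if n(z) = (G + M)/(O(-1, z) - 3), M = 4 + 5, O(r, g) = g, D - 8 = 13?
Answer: -4212557/18 ≈ -2.3403e+5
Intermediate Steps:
D = 21 (D = 8 + 13 = 21)
G = -8 (G = -4*2 = -8)
M = 9
n(z) = 1/(-3 + z) (n(z) = (-8 + 9)/(z - 3) = 1/(-3 + z))
n(D) + 469*(-499) = 1/(-3 + 21) + 469*(-499) = 1/18 - 234031 = -4212557/18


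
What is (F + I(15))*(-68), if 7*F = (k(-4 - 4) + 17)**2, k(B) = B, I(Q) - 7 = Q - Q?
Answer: -8840/7 ≈ -1262.9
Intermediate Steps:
I(Q) = 7 (I(Q) = 7 + (Q - Q) = 7 + 0 = 7)
F = 81/7 (F = ((-4 - 4) + 17)**2/7 = (-8 + 17)**2/7 = (1/7)*9**2 = (1/7)*81 = 81/7 ≈ 11.571)
(F + I(15))*(-68) = (81/7 + 7)*(-68) = (130/7)*(-68) = -8840/7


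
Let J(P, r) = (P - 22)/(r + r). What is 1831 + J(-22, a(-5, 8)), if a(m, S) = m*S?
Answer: 36631/20 ≈ 1831.6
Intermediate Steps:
a(m, S) = S*m
J(P, r) = (-22 + P)/(2*r) (J(P, r) = (-22 + P)/((2*r)) = (-22 + P)*(1/(2*r)) = (-22 + P)/(2*r))
1831 + J(-22, a(-5, 8)) = 1831 + (-22 - 22)/(2*((8*(-5)))) = 1831 + (1/2)*(-44)/(-40) = 1831 + (1/2)*(-1/40)*(-44) = 1831 + 11/20 = 36631/20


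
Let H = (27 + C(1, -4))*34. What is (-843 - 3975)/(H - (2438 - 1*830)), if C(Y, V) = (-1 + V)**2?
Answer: -2409/80 ≈ -30.112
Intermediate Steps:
H = 1768 (H = (27 + (-1 - 4)**2)*34 = (27 + (-5)**2)*34 = (27 + 25)*34 = 52*34 = 1768)
(-843 - 3975)/(H - (2438 - 1*830)) = (-843 - 3975)/(1768 - (2438 - 1*830)) = -4818/(1768 - (2438 - 830)) = -4818/(1768 - 1*1608) = -4818/(1768 - 1608) = -4818/160 = -4818*1/160 = -2409/80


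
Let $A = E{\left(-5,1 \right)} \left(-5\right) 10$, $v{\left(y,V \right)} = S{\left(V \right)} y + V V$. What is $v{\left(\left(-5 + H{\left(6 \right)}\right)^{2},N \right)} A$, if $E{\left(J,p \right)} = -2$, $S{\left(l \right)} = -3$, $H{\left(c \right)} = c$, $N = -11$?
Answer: $11800$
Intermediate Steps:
$v{\left(y,V \right)} = V^{2} - 3 y$ ($v{\left(y,V \right)} = - 3 y + V V = - 3 y + V^{2} = V^{2} - 3 y$)
$A = 100$ ($A = \left(-2\right) \left(-5\right) 10 = 10 \cdot 10 = 100$)
$v{\left(\left(-5 + H{\left(6 \right)}\right)^{2},N \right)} A = \left(\left(-11\right)^{2} - 3 \left(-5 + 6\right)^{2}\right) 100 = \left(121 - 3 \cdot 1^{2}\right) 100 = \left(121 - 3\right) 100 = 118 \cdot 100 = 11800$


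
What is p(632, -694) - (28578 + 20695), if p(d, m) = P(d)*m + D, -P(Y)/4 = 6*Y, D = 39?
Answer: 10477358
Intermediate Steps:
P(Y) = -24*Y
p(d, m) = 39 - 24*d*m (p(d, m) = (-24*d)*m + 39 = -24*d*m + 39 = 39 - 24*d*m)
p(632, -694) - (28578 + 20695) = (39 - 24*632*(-694)) - (28578 + 20695) = (39 + 10526592) - 1*49273 = 10526631 - 49273 = 10477358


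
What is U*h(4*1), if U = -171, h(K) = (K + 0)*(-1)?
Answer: 684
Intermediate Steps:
h(K) = -K (h(K) = K*(-1) = -K)
U*h(4*1) = -(-171)*4*1 = -(-171)*4 = -171*(-4) = 684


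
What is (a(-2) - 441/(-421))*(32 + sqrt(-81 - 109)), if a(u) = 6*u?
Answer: -147552/421 - 4611*I*sqrt(190)/421 ≈ -350.48 - 150.97*I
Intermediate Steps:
(a(-2) - 441/(-421))*(32 + sqrt(-81 - 109)) = (6*(-2) - 441/(-421))*(32 + sqrt(-81 - 109)) = (-12 - 441*(-1/421))*(32 + sqrt(-190)) = (-12 + 441/421)*(32 + I*sqrt(190)) = -4611*(32 + I*sqrt(190))/421 = -147552/421 - 4611*I*sqrt(190)/421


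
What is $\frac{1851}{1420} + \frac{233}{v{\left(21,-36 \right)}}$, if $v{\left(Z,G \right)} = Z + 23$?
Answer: $\frac{25769}{3905} \approx 6.599$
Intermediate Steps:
$v{\left(Z,G \right)} = 23 + Z$
$\frac{1851}{1420} + \frac{233}{v{\left(21,-36 \right)}} = \frac{1851}{1420} + \frac{233}{23 + 21} = 1851 \cdot \frac{1}{1420} + \frac{233}{44} = \frac{1851}{1420} + 233 \cdot \frac{1}{44} = \frac{1851}{1420} + \frac{233}{44} = \frac{25769}{3905}$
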